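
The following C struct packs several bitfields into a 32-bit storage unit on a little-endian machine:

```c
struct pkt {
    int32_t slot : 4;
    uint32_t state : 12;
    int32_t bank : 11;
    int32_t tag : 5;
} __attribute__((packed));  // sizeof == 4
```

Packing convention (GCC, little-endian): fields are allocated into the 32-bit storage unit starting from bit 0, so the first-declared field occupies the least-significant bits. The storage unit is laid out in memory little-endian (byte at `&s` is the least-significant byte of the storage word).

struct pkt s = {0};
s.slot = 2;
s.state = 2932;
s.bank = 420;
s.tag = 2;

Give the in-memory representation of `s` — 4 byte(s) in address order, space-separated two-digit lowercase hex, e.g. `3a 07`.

42 b7 a4 11

slot:4 = 2 → 0x2 << 0 → word 0x00000002
state:12 = 2932 → 0xb74 << 4 → word 0x0000b742
bank:11 = 420 → 0x1a4 << 16 → word 0x01a4b742
tag:5 = 2 → 0x2 << 27 → word 0x11a4b742
word = 0x11a4b742 → little-endian bytes:
  [0]=0x42  [1]=0xb7  [2]=0xa4  [3]=0x11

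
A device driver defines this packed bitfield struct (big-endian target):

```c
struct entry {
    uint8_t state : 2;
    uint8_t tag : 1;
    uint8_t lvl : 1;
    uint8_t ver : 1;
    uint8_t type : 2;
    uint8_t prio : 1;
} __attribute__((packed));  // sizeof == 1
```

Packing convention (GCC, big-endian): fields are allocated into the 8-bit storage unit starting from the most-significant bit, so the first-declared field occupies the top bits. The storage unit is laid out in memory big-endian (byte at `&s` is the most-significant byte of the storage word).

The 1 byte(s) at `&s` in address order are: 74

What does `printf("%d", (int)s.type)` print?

2

[0]=0x74 (big-endian) → word 0x74
state [6+:2] = (word>>6) & 0x3 = 1
tag [5+:1] = (word>>5) & 0x1 = 1
lvl [4+:1] = (word>>4) & 0x1 = 1
ver [3+:1] = (word>>3) & 0x1 = 0
type [1+:2] = (word>>1) & 0x3 = 2  ←
prio [0+:1] = (word>>0) & 0x1 = 0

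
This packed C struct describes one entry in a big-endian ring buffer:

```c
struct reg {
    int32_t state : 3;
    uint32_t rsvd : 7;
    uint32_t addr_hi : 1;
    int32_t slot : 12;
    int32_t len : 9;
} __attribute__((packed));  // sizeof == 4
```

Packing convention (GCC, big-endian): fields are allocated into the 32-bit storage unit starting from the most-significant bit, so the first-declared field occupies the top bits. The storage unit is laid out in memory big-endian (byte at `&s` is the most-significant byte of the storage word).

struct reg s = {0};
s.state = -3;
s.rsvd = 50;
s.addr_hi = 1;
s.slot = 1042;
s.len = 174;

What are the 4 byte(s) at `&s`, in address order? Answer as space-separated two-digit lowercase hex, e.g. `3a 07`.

ac a8 24 ae

[29+:3] state=-3 & 0x7 = 0x5; word=0xa0000000
[22+:7] rsvd=50 & 0x7f = 0x32; word=0xac800000
[21+:1] addr_hi=1 & 0x1 = 0x1; word=0xaca00000
[9+:12] slot=1042 & 0xfff = 0x412; word=0xaca82400
[0+:9] len=174 & 0x1ff = 0xae; word=0xaca824ae
word = 0xaca824ae → big-endian bytes:
  [0]=0xac  [1]=0xa8  [2]=0x24  [3]=0xae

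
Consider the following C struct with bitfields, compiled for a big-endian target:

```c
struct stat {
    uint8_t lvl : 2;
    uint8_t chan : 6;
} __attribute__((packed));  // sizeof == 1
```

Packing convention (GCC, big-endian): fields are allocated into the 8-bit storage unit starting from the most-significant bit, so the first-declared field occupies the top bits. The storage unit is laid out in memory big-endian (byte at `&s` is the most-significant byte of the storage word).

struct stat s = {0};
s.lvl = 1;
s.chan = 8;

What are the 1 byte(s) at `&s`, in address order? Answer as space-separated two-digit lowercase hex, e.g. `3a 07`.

[6+:2] lvl=1 & 0x3 = 0x1; word=0x40
[0+:6] chan=8 & 0x3f = 0x8; word=0x48
word = 0x48 → big-endian bytes:
  [0]=0x48

48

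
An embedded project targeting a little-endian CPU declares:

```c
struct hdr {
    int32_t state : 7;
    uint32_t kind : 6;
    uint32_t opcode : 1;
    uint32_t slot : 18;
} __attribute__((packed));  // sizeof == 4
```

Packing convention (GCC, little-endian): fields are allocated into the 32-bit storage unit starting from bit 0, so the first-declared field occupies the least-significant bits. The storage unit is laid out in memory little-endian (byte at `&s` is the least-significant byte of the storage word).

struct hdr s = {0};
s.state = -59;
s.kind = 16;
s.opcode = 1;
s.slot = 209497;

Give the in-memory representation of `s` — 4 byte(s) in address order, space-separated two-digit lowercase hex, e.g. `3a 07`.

45 68 96 cc

state:7 = -59 → 0x45 << 0 → word 0x00000045
kind:6 = 16 → 0x10 << 7 → word 0x00000845
opcode:1 = 1 → 0x1 << 13 → word 0x00002845
slot:18 = 209497 → 0x33259 << 14 → word 0xcc966845
word = 0xcc966845 → little-endian bytes:
  [0]=0x45  [1]=0x68  [2]=0x96  [3]=0xcc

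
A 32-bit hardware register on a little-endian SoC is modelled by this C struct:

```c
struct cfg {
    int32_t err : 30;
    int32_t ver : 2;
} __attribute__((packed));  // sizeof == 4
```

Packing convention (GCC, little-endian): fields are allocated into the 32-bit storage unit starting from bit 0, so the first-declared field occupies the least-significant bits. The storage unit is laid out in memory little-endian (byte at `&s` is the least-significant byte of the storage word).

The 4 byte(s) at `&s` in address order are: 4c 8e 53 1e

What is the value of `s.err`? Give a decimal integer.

[0]=0x4c [1]=0x8e [2]=0x53 [3]=0x1e (little-endian) → word 0x1e538e4c
err [0+:30] = (word>>0) & 0x3fffffff = 508792396  ←
ver [30+:2] = (word>>30) & 0x3 = 0
err signed 30b, MSB=0: value = 508792396

508792396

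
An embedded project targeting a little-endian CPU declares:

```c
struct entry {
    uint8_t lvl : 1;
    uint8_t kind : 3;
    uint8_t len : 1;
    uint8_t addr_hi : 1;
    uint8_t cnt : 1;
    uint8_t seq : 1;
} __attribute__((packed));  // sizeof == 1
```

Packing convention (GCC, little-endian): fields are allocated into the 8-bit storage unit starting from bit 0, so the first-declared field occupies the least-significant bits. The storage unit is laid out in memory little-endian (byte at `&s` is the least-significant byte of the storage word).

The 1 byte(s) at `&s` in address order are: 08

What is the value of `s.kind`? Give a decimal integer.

4

[0]=0x08 (little-endian) → word 0x08
lvl:1 @ bit 0 → (0x08>>0)&0x1 = 0x0
kind:3 @ bit 1 → (0x08>>1)&0x7 = 0x4  ←
len:1 @ bit 4 → (0x08>>4)&0x1 = 0x0
addr_hi:1 @ bit 5 → (0x08>>5)&0x1 = 0x0
cnt:1 @ bit 6 → (0x08>>6)&0x1 = 0x0
seq:1 @ bit 7 → (0x08>>7)&0x1 = 0x0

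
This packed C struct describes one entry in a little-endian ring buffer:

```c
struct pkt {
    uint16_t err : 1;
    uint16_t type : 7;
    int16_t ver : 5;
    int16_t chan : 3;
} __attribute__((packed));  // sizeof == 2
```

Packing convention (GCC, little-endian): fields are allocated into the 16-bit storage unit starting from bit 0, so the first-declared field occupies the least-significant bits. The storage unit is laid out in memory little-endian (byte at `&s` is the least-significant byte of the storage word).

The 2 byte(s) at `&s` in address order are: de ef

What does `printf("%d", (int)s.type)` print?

111

[0]=0xde [1]=0xef (little-endian) → word 0xefde
err:1 @ bit 0 → (0xefde>>0)&0x1 = 0x0
type:7 @ bit 1 → (0xefde>>1)&0x7f = 0x6f  ←
ver:5 @ bit 8 → (0xefde>>8)&0x1f = 0xf
chan:3 @ bit 13 → (0xefde>>13)&0x7 = 0x7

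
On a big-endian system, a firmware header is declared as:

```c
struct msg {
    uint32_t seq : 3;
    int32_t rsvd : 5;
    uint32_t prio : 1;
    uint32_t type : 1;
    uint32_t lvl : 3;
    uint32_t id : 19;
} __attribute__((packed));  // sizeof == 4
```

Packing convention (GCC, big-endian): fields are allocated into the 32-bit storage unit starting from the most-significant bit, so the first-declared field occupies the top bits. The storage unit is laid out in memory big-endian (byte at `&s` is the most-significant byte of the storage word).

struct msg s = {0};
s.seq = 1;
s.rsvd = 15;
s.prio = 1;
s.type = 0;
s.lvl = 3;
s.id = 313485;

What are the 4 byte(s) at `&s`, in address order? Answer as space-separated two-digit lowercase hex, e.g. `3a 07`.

2f 9c c8 8d

seq:3 = 1 → 0x1 << 29 → word 0x20000000
rsvd:5 = 15 → 0xf << 24 → word 0x2f000000
prio:1 = 1 → 0x1 << 23 → word 0x2f800000
type:1 = 0 → 0x0 << 22 → word 0x2f800000
lvl:3 = 3 → 0x3 << 19 → word 0x2f980000
id:19 = 313485 → 0x4c88d << 0 → word 0x2f9cc88d
word = 0x2f9cc88d → big-endian bytes:
  [0]=0x2f  [1]=0x9c  [2]=0xc8  [3]=0x8d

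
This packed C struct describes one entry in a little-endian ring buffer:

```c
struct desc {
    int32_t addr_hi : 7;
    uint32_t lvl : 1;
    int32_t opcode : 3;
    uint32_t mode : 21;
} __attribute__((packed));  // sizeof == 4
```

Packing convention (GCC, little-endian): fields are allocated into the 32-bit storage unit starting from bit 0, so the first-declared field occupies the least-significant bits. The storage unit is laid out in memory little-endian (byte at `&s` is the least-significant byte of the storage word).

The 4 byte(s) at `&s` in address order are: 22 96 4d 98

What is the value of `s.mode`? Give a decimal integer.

1247666

[0]=0x22 [1]=0x96 [2]=0x4d [3]=0x98 (little-endian) → word 0x984d9622
addr_hi:7 @ bit 0 → (0x984d9622>>0)&0x7f = 0x22
lvl:1 @ bit 7 → (0x984d9622>>7)&0x1 = 0x0
opcode:3 @ bit 8 → (0x984d9622>>8)&0x7 = 0x6
mode:21 @ bit 11 → (0x984d9622>>11)&0x1fffff = 0x1309b2  ←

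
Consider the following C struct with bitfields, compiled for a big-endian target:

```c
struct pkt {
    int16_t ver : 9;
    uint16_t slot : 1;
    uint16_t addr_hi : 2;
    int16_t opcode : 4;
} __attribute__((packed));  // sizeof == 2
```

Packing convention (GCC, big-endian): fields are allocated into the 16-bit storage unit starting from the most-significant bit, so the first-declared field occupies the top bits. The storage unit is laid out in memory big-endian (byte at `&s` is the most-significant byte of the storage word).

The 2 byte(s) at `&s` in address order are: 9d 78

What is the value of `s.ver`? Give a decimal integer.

-198

[0]=0x9d [1]=0x78 (big-endian) → word 0x9d78
ver:9 @ bit 7 → (0x9d78>>7)&0x1ff = 0x13a  ←
slot:1 @ bit 6 → (0x9d78>>6)&0x1 = 0x1
addr_hi:2 @ bit 4 → (0x9d78>>4)&0x3 = 0x3
opcode:4 @ bit 0 → (0x9d78>>0)&0xf = 0x8
ver signed 9b, MSB=1: 314 - 512 = -198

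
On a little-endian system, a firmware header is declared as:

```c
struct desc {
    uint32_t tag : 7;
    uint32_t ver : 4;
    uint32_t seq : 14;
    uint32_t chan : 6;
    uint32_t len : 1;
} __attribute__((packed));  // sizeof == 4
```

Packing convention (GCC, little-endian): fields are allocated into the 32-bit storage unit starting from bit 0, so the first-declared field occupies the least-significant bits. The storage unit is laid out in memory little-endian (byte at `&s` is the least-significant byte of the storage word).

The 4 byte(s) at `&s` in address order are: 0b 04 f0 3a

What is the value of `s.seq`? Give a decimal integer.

7680

[0]=0x0b [1]=0x04 [2]=0xf0 [3]=0x3a (little-endian) → word 0x3af0040b
tag:7 @ bit 0 → (0x3af0040b>>0)&0x7f = 0xb
ver:4 @ bit 7 → (0x3af0040b>>7)&0xf = 0x8
seq:14 @ bit 11 → (0x3af0040b>>11)&0x3fff = 0x1e00  ←
chan:6 @ bit 25 → (0x3af0040b>>25)&0x3f = 0x1d
len:1 @ bit 31 → (0x3af0040b>>31)&0x1 = 0x0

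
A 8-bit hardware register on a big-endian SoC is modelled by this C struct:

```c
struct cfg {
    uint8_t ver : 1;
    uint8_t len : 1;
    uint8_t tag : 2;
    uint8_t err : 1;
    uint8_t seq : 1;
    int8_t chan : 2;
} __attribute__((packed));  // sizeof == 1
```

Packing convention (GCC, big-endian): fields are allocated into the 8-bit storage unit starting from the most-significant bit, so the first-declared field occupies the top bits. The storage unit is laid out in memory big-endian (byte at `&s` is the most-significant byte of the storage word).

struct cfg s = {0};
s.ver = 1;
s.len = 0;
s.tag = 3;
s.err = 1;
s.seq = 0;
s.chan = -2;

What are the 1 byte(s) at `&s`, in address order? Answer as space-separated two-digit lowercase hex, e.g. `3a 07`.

ver:1 = 1 → 0x1 << 7 → word 0x80
len:1 = 0 → 0x0 << 6 → word 0x80
tag:2 = 3 → 0x3 << 4 → word 0xb0
err:1 = 1 → 0x1 << 3 → word 0xb8
seq:1 = 0 → 0x0 << 2 → word 0xb8
chan:2 = -2 → 0x2 << 0 → word 0xba
word = 0xba → big-endian bytes:
  [0]=0xba

ba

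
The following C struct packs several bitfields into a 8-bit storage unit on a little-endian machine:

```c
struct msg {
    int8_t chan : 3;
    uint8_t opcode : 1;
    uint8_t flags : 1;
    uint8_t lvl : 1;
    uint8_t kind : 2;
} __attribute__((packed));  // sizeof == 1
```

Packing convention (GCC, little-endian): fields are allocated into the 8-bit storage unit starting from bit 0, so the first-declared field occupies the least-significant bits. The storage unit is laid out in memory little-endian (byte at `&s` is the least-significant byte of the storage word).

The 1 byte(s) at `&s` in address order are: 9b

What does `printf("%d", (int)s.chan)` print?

3

[0]=0x9b (little-endian) → word 0x9b
chan:3 @ bit 0 → (0x9b>>0)&0x7 = 0x3  ←
opcode:1 @ bit 3 → (0x9b>>3)&0x1 = 0x1
flags:1 @ bit 4 → (0x9b>>4)&0x1 = 0x1
lvl:1 @ bit 5 → (0x9b>>5)&0x1 = 0x0
kind:2 @ bit 6 → (0x9b>>6)&0x3 = 0x2
chan signed 3b, MSB=0: value = 3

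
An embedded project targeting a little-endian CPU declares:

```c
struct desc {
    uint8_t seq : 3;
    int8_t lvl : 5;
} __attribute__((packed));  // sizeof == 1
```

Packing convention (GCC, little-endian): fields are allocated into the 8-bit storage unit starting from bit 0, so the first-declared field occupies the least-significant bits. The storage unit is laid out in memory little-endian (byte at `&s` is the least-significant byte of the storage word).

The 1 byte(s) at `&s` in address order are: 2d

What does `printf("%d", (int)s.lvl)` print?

[0]=0x2d (little-endian) → word 0x2d
seq:3 @ bit 0 → (0x2d>>0)&0x7 = 0x5
lvl:5 @ bit 3 → (0x2d>>3)&0x1f = 0x5  ←
lvl signed 5b, MSB=0: value = 5

5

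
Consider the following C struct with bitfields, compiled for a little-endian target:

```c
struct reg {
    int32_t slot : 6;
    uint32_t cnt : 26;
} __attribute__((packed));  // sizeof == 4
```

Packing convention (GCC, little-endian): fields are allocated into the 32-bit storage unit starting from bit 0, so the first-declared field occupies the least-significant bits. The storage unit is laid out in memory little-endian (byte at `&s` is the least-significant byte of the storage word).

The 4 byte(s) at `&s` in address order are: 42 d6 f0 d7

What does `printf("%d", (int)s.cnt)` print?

[0]=0x42 [1]=0xd6 [2]=0xf0 [3]=0xd7 (little-endian) → word 0xd7f0d642
slot [0+:6] = (word>>0) & 0x3f = 2
cnt [6+:26] = (word>>6) & 0x3ffffff = 56607577  ←

56607577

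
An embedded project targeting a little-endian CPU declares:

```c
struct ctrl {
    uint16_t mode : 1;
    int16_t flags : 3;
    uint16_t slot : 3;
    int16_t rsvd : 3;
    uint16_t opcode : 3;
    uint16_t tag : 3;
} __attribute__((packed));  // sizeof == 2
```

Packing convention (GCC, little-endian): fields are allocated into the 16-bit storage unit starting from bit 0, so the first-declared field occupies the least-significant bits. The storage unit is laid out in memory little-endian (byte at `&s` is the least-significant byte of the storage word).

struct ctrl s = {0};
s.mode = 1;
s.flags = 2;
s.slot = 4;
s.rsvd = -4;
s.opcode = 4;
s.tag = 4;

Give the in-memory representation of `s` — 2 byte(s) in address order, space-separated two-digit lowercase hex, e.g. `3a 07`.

mode (1b) val=1 bits=0x1 at bit 0: 0x0001
flags (3b) val=2 bits=0x2 at bit 1: 0x0005
slot (3b) val=4 bits=0x4 at bit 4: 0x0045
rsvd (3b) val=-4 bits=0x4 at bit 7: 0x0245
opcode (3b) val=4 bits=0x4 at bit 10: 0x1245
tag (3b) val=4 bits=0x4 at bit 13: 0x9245
word = 0x9245 → little-endian bytes:
  [0]=0x45  [1]=0x92

45 92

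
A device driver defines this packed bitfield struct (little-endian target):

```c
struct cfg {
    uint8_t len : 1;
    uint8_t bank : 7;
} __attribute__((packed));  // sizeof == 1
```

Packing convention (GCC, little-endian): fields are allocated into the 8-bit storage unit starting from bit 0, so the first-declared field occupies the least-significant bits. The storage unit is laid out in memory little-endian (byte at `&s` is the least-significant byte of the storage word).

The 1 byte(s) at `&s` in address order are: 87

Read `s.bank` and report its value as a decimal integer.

67

[0]=0x87 (little-endian) → word 0x87
len [0+:1] = (word>>0) & 0x1 = 1
bank [1+:7] = (word>>1) & 0x7f = 67  ←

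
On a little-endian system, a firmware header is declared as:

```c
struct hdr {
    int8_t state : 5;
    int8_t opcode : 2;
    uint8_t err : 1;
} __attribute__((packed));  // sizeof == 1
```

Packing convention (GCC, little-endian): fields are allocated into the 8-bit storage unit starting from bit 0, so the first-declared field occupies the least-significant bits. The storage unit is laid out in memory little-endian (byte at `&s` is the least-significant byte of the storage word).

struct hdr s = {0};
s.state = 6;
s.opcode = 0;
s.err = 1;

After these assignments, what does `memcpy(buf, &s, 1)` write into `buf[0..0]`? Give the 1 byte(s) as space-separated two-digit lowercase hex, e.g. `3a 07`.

86

[0+:5] state=6 & 0x1f = 0x6; word=0x06
[5+:2] opcode=0 & 0x3 = 0x0; word=0x06
[7+:1] err=1 & 0x1 = 0x1; word=0x86
word = 0x86 → little-endian bytes:
  [0]=0x86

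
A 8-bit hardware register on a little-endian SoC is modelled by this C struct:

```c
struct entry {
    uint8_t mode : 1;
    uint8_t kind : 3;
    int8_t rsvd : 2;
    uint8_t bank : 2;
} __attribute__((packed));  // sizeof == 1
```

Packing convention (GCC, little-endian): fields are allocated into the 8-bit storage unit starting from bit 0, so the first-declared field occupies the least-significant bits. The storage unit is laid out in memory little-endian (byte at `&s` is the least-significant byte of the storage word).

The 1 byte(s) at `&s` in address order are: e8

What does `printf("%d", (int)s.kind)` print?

[0]=0xe8 (little-endian) → word 0xe8
mode:1 @ bit 0 → (0xe8>>0)&0x1 = 0x0
kind:3 @ bit 1 → (0xe8>>1)&0x7 = 0x4  ←
rsvd:2 @ bit 4 → (0xe8>>4)&0x3 = 0x2
bank:2 @ bit 6 → (0xe8>>6)&0x3 = 0x3

4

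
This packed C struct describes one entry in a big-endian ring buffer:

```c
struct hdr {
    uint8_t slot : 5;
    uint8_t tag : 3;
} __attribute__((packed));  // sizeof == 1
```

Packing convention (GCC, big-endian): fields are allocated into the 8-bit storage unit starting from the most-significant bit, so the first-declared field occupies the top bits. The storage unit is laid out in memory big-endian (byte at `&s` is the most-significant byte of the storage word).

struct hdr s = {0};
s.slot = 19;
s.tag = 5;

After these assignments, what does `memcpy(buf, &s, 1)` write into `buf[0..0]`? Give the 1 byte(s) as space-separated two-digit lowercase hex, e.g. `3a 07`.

[3+:5] slot=19 & 0x1f = 0x13; word=0x98
[0+:3] tag=5 & 0x7 = 0x5; word=0x9d
word = 0x9d → big-endian bytes:
  [0]=0x9d

9d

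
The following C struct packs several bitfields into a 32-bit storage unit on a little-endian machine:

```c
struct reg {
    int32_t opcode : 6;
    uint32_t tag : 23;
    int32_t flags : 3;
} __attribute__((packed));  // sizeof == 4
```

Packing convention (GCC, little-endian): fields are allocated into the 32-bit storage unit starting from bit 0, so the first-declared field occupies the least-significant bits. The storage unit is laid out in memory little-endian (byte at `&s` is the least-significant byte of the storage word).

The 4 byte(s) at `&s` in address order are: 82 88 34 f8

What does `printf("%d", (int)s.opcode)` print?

2

[0]=0x82 [1]=0x88 [2]=0x34 [3]=0xf8 (little-endian) → word 0xf8348882
opcode:6 @ bit 0 → (0xf8348882>>0)&0x3f = 0x2  ←
tag:23 @ bit 6 → (0xf8348882>>6)&0x7fffff = 0x60d222
flags:3 @ bit 29 → (0xf8348882>>29)&0x7 = 0x7
opcode signed 6b, MSB=0: value = 2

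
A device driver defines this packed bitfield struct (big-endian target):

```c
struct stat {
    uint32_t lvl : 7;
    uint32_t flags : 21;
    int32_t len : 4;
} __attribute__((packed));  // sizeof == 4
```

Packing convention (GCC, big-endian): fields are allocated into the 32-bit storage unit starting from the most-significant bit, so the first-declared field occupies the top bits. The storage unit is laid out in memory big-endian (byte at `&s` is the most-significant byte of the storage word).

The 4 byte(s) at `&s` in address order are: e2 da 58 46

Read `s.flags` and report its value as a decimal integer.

[0]=0xe2 [1]=0xda [2]=0x58 [3]=0x46 (big-endian) → word 0xe2da5846
lvl:7 @ bit 25 → (0xe2da5846>>25)&0x7f = 0x71
flags:21 @ bit 4 → (0xe2da5846>>4)&0x1fffff = 0xda584  ←
len:4 @ bit 0 → (0xe2da5846>>0)&0xf = 0x6

894340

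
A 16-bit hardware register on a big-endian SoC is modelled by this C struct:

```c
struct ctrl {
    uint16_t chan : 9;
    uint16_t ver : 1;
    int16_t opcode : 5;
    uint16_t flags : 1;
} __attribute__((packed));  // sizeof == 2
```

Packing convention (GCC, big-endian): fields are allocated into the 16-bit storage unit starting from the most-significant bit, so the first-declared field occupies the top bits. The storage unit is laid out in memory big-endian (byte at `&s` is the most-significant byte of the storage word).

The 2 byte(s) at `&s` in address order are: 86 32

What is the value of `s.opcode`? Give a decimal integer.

-7

[0]=0x86 [1]=0x32 (big-endian) → word 0x8632
chan:9 @ bit 7 → (0x8632>>7)&0x1ff = 0x10c
ver:1 @ bit 6 → (0x8632>>6)&0x1 = 0x0
opcode:5 @ bit 1 → (0x8632>>1)&0x1f = 0x19  ←
flags:1 @ bit 0 → (0x8632>>0)&0x1 = 0x0
opcode signed 5b, MSB=1: 25 - 32 = -7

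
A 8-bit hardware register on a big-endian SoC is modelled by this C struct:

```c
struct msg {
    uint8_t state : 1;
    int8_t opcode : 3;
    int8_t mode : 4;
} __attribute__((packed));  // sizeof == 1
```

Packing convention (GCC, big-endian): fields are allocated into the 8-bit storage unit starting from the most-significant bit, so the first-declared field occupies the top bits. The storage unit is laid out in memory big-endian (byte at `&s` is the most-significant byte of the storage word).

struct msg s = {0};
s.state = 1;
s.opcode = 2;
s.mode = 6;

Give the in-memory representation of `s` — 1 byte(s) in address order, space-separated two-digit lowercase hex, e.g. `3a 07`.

[7+:1] state=1 & 0x1 = 0x1; word=0x80
[4+:3] opcode=2 & 0x7 = 0x2; word=0xa0
[0+:4] mode=6 & 0xf = 0x6; word=0xa6
word = 0xa6 → big-endian bytes:
  [0]=0xa6

a6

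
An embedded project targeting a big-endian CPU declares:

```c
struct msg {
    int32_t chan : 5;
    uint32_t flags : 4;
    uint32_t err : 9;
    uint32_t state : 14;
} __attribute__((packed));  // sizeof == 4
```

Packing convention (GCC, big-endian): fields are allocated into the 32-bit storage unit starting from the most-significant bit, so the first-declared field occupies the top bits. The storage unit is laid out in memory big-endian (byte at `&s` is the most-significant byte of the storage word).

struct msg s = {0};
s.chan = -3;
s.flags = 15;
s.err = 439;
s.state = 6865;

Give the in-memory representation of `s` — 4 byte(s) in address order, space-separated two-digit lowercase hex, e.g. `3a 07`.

chan (5b) val=-3 bits=0x1d at bit 27: 0xe8000000
flags (4b) val=15 bits=0xf at bit 23: 0xef800000
err (9b) val=439 bits=0x1b7 at bit 14: 0xefedc000
state (14b) val=6865 bits=0x1ad1 at bit 0: 0xefeddad1
word = 0xefeddad1 → big-endian bytes:
  [0]=0xef  [1]=0xed  [2]=0xda  [3]=0xd1

ef ed da d1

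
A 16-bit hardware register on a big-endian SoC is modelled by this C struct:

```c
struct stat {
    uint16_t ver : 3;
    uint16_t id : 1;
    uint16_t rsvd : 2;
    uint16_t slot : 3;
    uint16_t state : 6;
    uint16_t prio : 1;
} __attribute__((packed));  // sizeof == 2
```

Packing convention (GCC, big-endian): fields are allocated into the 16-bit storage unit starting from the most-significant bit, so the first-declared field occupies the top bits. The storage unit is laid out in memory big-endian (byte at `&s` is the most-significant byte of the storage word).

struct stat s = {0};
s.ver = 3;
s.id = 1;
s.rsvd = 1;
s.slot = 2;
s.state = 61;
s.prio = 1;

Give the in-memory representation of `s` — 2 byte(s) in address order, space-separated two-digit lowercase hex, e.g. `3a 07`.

ver:3 = 3 → 0x3 << 13 → word 0x6000
id:1 = 1 → 0x1 << 12 → word 0x7000
rsvd:2 = 1 → 0x1 << 10 → word 0x7400
slot:3 = 2 → 0x2 << 7 → word 0x7500
state:6 = 61 → 0x3d << 1 → word 0x757a
prio:1 = 1 → 0x1 << 0 → word 0x757b
word = 0x757b → big-endian bytes:
  [0]=0x75  [1]=0x7b

75 7b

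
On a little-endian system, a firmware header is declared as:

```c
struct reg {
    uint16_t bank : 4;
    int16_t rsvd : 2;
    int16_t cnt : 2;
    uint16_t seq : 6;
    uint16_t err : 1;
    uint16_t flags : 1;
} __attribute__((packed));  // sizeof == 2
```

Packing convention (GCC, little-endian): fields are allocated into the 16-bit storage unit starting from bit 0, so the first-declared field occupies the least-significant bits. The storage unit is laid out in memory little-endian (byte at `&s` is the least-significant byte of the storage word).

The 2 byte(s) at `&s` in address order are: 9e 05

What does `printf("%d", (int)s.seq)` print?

5

[0]=0x9e [1]=0x05 (little-endian) → word 0x059e
bank:4 @ bit 0 → (0x059e>>0)&0xf = 0xe
rsvd:2 @ bit 4 → (0x059e>>4)&0x3 = 0x1
cnt:2 @ bit 6 → (0x059e>>6)&0x3 = 0x2
seq:6 @ bit 8 → (0x059e>>8)&0x3f = 0x5  ←
err:1 @ bit 14 → (0x059e>>14)&0x1 = 0x0
flags:1 @ bit 15 → (0x059e>>15)&0x1 = 0x0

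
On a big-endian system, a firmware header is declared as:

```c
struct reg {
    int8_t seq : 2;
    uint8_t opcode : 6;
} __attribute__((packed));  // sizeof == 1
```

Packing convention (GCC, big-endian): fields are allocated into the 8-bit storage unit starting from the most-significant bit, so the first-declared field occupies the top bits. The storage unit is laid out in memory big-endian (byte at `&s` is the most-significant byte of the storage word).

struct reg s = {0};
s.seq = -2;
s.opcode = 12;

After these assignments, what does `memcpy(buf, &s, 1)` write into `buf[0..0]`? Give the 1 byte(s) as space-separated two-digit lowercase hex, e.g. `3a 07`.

[6+:2] seq=-2 & 0x3 = 0x2; word=0x80
[0+:6] opcode=12 & 0x3f = 0xc; word=0x8c
word = 0x8c → big-endian bytes:
  [0]=0x8c

8c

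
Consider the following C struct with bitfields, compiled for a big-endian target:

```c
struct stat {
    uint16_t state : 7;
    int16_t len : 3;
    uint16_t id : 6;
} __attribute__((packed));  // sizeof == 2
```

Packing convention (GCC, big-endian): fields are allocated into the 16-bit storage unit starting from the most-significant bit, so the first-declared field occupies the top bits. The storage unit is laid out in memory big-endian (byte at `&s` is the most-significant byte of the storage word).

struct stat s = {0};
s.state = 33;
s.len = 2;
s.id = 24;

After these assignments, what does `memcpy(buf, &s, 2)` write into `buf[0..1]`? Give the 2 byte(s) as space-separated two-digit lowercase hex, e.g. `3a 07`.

42 98

[9+:7] state=33 & 0x7f = 0x21; word=0x4200
[6+:3] len=2 & 0x7 = 0x2; word=0x4280
[0+:6] id=24 & 0x3f = 0x18; word=0x4298
word = 0x4298 → big-endian bytes:
  [0]=0x42  [1]=0x98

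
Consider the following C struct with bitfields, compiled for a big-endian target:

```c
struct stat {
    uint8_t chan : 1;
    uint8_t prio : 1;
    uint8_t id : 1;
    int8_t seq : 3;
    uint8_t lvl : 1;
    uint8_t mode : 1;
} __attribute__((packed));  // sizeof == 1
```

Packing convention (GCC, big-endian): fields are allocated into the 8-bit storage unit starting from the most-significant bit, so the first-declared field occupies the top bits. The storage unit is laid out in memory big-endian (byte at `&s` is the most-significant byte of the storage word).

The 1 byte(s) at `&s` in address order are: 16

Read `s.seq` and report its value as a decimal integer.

-3

[0]=0x16 (big-endian) → word 0x16
chan [7+:1] = (word>>7) & 0x1 = 0
prio [6+:1] = (word>>6) & 0x1 = 0
id [5+:1] = (word>>5) & 0x1 = 0
seq [2+:3] = (word>>2) & 0x7 = 5  ←
lvl [1+:1] = (word>>1) & 0x1 = 1
mode [0+:1] = (word>>0) & 0x1 = 0
seq signed 3b, MSB=1: 5 - 8 = -3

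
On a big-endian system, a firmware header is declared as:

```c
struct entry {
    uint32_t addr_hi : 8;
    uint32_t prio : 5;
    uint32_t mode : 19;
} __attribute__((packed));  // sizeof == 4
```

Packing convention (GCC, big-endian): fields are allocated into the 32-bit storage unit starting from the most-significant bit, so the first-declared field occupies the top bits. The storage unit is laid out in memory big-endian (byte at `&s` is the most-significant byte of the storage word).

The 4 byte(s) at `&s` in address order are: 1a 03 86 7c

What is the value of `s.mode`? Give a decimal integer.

[0]=0x1a [1]=0x03 [2]=0x86 [3]=0x7c (big-endian) → word 0x1a03867c
addr_hi:8 @ bit 24 → (0x1a03867c>>24)&0xff = 0x1a
prio:5 @ bit 19 → (0x1a03867c>>19)&0x1f = 0x0
mode:19 @ bit 0 → (0x1a03867c>>0)&0x7ffff = 0x3867c  ←

231036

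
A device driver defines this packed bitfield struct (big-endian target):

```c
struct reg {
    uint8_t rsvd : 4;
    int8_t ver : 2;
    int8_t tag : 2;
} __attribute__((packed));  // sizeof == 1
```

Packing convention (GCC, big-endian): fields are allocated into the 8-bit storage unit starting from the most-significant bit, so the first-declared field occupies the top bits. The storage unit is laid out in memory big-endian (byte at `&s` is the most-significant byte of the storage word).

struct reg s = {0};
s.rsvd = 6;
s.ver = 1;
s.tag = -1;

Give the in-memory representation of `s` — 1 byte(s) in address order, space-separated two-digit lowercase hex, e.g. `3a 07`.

67

[4+:4] rsvd=6 & 0xf = 0x6; word=0x60
[2+:2] ver=1 & 0x3 = 0x1; word=0x64
[0+:2] tag=-1 & 0x3 = 0x3; word=0x67
word = 0x67 → big-endian bytes:
  [0]=0x67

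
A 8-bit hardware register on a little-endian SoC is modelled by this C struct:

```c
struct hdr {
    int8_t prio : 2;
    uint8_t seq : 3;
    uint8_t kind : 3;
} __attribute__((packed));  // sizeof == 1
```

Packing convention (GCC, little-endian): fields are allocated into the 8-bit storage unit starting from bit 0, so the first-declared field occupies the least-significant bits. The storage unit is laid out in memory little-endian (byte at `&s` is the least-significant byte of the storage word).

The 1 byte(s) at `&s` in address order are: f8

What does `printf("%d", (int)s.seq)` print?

[0]=0xf8 (little-endian) → word 0xf8
prio [0+:2] = (word>>0) & 0x3 = 0
seq [2+:3] = (word>>2) & 0x7 = 6  ←
kind [5+:3] = (word>>5) & 0x7 = 7

6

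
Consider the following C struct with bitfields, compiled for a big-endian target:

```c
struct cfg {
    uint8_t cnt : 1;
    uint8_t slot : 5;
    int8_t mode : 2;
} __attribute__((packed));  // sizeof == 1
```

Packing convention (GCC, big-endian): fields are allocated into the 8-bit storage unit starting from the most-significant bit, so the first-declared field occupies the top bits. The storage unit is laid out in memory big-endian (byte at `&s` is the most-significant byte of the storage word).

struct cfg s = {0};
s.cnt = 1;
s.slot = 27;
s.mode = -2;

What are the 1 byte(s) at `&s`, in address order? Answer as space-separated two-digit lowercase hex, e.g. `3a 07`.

[7+:1] cnt=1 & 0x1 = 0x1; word=0x80
[2+:5] slot=27 & 0x1f = 0x1b; word=0xec
[0+:2] mode=-2 & 0x3 = 0x2; word=0xee
word = 0xee → big-endian bytes:
  [0]=0xee

ee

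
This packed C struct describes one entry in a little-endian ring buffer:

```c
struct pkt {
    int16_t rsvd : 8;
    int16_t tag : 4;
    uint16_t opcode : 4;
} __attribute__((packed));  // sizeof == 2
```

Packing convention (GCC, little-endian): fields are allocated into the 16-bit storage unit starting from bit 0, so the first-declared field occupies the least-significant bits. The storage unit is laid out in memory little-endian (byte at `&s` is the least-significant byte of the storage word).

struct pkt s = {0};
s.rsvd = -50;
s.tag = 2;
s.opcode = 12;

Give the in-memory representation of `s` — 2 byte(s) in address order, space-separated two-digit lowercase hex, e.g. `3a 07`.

[0+:8] rsvd=-50 & 0xff = 0xce; word=0x00ce
[8+:4] tag=2 & 0xf = 0x2; word=0x02ce
[12+:4] opcode=12 & 0xf = 0xc; word=0xc2ce
word = 0xc2ce → little-endian bytes:
  [0]=0xce  [1]=0xc2

ce c2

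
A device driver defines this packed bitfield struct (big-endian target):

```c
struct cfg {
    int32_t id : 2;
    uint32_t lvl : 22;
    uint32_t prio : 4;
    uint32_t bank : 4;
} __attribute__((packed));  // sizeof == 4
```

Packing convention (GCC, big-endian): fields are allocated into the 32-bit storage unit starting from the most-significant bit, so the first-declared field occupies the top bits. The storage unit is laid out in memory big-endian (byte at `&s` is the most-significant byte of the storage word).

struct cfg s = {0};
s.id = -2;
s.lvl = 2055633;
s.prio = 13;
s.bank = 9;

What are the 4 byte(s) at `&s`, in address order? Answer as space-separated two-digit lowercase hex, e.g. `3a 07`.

[30+:2] id=-2 & 0x3 = 0x2; word=0x80000000
[8+:22] lvl=2055633 & 0x3fffff = 0x1f5dd1; word=0x9f5dd100
[4+:4] prio=13 & 0xf = 0xd; word=0x9f5dd1d0
[0+:4] bank=9 & 0xf = 0x9; word=0x9f5dd1d9
word = 0x9f5dd1d9 → big-endian bytes:
  [0]=0x9f  [1]=0x5d  [2]=0xd1  [3]=0xd9

9f 5d d1 d9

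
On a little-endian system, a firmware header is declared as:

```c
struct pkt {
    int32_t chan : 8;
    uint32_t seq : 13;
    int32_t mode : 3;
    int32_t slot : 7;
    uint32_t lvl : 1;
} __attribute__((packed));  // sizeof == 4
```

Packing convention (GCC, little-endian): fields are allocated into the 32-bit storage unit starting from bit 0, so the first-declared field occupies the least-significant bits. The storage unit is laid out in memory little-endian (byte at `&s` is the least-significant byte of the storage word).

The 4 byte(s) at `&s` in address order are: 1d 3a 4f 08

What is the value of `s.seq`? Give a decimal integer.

[0]=0x1d [1]=0x3a [2]=0x4f [3]=0x08 (little-endian) → word 0x084f3a1d
chan:8 @ bit 0 → (0x084f3a1d>>0)&0xff = 0x1d
seq:13 @ bit 8 → (0x084f3a1d>>8)&0x1fff = 0xf3a  ←
mode:3 @ bit 21 → (0x084f3a1d>>21)&0x7 = 0x2
slot:7 @ bit 24 → (0x084f3a1d>>24)&0x7f = 0x8
lvl:1 @ bit 31 → (0x084f3a1d>>31)&0x1 = 0x0

3898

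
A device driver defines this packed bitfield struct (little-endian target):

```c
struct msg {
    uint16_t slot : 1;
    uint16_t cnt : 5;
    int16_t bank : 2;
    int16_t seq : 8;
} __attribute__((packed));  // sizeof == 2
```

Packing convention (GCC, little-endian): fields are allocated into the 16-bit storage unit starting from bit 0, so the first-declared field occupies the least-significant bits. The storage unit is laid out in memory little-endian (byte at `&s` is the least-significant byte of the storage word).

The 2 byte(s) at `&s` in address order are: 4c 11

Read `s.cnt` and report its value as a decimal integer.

6

[0]=0x4c [1]=0x11 (little-endian) → word 0x114c
slot [0+:1] = (word>>0) & 0x1 = 0
cnt [1+:5] = (word>>1) & 0x1f = 6  ←
bank [6+:2] = (word>>6) & 0x3 = 1
seq [8+:8] = (word>>8) & 0xff = 17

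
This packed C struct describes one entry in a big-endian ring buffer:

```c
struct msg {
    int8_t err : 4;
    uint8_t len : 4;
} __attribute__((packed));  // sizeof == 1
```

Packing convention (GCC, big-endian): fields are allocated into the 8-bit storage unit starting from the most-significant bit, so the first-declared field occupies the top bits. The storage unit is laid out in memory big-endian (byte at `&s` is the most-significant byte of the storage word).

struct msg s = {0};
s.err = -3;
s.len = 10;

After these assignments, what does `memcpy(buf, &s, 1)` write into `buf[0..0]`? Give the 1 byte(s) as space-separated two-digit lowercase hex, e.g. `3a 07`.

err:4 = -3 → 0xd << 4 → word 0xd0
len:4 = 10 → 0xa << 0 → word 0xda
word = 0xda → big-endian bytes:
  [0]=0xda

da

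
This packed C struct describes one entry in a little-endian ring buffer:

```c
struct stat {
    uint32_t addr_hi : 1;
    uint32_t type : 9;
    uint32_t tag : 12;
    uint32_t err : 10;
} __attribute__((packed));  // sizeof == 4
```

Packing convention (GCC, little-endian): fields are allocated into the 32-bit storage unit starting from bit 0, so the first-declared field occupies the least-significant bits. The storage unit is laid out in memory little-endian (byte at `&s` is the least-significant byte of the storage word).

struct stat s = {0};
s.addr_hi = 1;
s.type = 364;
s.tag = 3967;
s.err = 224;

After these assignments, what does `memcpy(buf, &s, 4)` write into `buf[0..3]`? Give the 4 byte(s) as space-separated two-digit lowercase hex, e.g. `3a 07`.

addr_hi (1b) val=1 bits=0x1 at bit 0: 0x00000001
type (9b) val=364 bits=0x16c at bit 1: 0x000002d9
tag (12b) val=3967 bits=0xf7f at bit 10: 0x003dfed9
err (10b) val=224 bits=0xe0 at bit 22: 0x383dfed9
word = 0x383dfed9 → little-endian bytes:
  [0]=0xd9  [1]=0xfe  [2]=0x3d  [3]=0x38

d9 fe 3d 38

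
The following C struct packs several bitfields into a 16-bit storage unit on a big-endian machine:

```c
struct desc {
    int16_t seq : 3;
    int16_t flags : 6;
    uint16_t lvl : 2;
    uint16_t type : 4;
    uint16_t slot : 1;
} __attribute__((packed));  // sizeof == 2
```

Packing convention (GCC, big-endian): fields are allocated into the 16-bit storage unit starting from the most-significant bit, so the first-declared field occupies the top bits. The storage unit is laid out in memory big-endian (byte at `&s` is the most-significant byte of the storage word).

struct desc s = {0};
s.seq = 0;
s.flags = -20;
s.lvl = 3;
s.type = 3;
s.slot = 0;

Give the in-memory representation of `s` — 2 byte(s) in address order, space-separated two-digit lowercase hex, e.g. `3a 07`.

16 66

seq (3b) val=0 bits=0x0 at bit 13: 0x0000
flags (6b) val=-20 bits=0x2c at bit 7: 0x1600
lvl (2b) val=3 bits=0x3 at bit 5: 0x1660
type (4b) val=3 bits=0x3 at bit 1: 0x1666
slot (1b) val=0 bits=0x0 at bit 0: 0x1666
word = 0x1666 → big-endian bytes:
  [0]=0x16  [1]=0x66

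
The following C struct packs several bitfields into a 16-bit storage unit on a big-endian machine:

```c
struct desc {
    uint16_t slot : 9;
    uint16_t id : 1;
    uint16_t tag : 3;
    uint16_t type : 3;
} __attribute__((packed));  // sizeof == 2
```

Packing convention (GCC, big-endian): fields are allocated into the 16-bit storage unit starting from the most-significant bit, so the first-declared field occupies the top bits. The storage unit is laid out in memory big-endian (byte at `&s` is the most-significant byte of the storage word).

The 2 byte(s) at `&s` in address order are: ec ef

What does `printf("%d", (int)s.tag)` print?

5

[0]=0xec [1]=0xef (big-endian) → word 0xecef
slot [7+:9] = (word>>7) & 0x1ff = 473
id [6+:1] = (word>>6) & 0x1 = 1
tag [3+:3] = (word>>3) & 0x7 = 5  ←
type [0+:3] = (word>>0) & 0x7 = 7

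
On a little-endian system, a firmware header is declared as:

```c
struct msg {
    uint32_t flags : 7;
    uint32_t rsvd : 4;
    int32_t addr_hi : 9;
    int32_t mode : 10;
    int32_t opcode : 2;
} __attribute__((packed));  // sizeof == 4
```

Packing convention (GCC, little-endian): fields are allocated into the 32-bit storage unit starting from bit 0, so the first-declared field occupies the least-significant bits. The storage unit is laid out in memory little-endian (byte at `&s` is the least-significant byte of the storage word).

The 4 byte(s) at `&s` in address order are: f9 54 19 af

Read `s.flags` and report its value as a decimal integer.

121

[0]=0xf9 [1]=0x54 [2]=0x19 [3]=0xaf (little-endian) → word 0xaf1954f9
flags [0+:7] = (word>>0) & 0x7f = 121  ←
rsvd [7+:4] = (word>>7) & 0xf = 9
addr_hi [11+:9] = (word>>11) & 0x1ff = 298
mode [20+:10] = (word>>20) & 0x3ff = 753
opcode [30+:2] = (word>>30) & 0x3 = 2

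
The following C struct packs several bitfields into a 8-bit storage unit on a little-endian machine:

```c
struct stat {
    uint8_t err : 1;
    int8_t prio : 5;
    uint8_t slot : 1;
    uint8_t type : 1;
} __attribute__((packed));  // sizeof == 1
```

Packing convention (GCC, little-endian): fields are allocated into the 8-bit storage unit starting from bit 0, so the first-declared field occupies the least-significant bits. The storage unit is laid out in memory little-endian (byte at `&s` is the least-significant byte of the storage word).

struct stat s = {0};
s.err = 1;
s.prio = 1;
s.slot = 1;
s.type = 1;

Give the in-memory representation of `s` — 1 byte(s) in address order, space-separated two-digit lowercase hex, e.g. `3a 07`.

c3

[0+:1] err=1 & 0x1 = 0x1; word=0x01
[1+:5] prio=1 & 0x1f = 0x1; word=0x03
[6+:1] slot=1 & 0x1 = 0x1; word=0x43
[7+:1] type=1 & 0x1 = 0x1; word=0xc3
word = 0xc3 → little-endian bytes:
  [0]=0xc3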